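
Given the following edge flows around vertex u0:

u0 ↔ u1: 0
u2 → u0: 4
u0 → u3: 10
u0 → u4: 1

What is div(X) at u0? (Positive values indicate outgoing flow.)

Divergence = sum of outgoing flows = 0 + (-4) + 10 + 1 = 7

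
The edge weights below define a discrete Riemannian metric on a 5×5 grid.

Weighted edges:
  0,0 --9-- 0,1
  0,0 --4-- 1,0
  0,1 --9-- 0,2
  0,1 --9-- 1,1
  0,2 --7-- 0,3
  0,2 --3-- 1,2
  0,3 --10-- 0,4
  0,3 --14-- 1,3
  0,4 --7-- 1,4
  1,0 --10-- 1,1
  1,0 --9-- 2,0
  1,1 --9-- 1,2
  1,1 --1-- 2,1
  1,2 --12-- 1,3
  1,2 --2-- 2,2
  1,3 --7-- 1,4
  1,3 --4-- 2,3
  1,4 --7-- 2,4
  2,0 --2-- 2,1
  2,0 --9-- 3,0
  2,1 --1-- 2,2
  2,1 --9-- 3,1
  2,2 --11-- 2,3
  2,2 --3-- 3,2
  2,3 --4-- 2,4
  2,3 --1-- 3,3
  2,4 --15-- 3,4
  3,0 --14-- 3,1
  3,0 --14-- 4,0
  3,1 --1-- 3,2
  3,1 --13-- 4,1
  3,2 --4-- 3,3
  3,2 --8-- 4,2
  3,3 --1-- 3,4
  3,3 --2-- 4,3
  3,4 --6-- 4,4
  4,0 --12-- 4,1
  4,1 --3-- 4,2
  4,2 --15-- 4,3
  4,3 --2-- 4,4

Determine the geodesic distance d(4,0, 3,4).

Shortest path: 4,0 → 4,1 → 4,2 → 3,2 → 3,3 → 3,4, total weight = 28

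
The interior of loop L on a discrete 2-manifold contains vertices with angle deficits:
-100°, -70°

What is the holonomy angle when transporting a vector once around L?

Holonomy = total enclosed curvature = (-100°) + (-70°) = -170°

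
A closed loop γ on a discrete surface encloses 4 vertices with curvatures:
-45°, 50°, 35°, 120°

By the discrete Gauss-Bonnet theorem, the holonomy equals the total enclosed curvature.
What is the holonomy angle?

Holonomy = total enclosed curvature = (-45°) + 50° + 35° + 120° = 160°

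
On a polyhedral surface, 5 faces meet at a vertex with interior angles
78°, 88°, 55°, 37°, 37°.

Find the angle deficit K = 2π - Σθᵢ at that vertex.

Sum of angles = 295°. K = 360° - 295° = 65° = 13π/36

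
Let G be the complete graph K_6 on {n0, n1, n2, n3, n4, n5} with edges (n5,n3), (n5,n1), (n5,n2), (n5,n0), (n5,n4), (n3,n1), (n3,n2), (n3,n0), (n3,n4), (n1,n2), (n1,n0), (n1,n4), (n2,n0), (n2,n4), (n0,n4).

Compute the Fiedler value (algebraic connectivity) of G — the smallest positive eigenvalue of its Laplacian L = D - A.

For the complete graph K_n, L = nI − J (J = all-ones matrix). J has eigenvalues n (once, eigenvector 𝟙) and 0 (multiplicity n−1), so L has eigenvalues 0 (once) and n (multiplicity n−1). Here n = 6: eigenvalue 0 once and 6 with multiplicity 5.
Laplacian eigenvalues: [0.0, 6.0, 6.0, 6.0, 6.0, 6.0]. Algebraic connectivity (smallest non-zero eigenvalue) = 6.0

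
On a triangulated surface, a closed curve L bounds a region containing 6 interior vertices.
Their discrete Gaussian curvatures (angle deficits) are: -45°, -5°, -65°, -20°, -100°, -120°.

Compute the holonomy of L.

Holonomy = total enclosed curvature = (-45°) + (-5°) + (-65°) + (-20°) + (-100°) + (-120°) = -355°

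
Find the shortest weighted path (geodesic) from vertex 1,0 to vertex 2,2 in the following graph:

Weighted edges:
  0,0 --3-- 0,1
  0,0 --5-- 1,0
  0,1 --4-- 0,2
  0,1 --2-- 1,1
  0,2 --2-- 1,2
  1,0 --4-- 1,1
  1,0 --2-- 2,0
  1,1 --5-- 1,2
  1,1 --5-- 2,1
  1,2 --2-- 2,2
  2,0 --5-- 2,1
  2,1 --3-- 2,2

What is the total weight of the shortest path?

Shortest path: 1,0 → 2,0 → 2,1 → 2,2, total weight = 10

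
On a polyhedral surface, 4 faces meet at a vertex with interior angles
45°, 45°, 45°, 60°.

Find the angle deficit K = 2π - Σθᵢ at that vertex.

Sum of angles = 195°. K = 360° - 195° = 165°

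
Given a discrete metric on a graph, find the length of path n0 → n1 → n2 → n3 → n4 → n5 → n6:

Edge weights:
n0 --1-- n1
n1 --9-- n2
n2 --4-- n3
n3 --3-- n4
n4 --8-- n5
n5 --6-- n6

Arc length = 1 + 9 + 4 + 3 + 8 + 6 = 31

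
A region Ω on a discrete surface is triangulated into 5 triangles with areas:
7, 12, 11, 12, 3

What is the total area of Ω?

7 + 12 + 11 + 12 + 3 = 45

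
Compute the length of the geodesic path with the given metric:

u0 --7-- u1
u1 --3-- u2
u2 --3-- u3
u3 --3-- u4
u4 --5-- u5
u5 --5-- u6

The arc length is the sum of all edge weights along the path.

Arc length = 7 + 3 + 3 + 3 + 5 + 5 = 26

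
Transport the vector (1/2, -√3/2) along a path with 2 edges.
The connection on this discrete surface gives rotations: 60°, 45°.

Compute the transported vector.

Total rotation: 60° + 45° = 105°. Final vector: (0.7071, 0.7071)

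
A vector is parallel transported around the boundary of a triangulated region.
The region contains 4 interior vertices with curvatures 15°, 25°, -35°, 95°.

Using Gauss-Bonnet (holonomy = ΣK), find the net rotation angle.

Holonomy = total enclosed curvature = 15° + 25° + (-35°) + 95° = 100°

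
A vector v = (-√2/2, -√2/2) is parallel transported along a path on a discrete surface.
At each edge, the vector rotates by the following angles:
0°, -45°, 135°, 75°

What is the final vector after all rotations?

Total rotation: 0° + (-45°) + 135° + 75° = 165°. Final vector: (0.8660, 0.5000)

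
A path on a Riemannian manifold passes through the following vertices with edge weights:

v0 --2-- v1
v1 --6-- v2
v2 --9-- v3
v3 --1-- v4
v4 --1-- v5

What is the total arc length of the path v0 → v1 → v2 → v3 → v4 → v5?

Arc length = 2 + 6 + 9 + 1 + 1 = 19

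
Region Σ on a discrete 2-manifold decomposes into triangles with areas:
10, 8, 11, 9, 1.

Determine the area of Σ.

10 + 8 + 11 + 9 + 1 = 39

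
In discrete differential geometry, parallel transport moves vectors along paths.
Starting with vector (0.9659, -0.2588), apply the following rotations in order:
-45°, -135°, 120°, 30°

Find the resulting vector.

Total rotation: (-45°) + (-135°) + 120° + 30° = -30°. Final vector: (0.7071, -0.7071)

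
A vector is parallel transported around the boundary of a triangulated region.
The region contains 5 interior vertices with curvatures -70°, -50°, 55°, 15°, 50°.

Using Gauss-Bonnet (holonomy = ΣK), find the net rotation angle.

Holonomy = total enclosed curvature = (-70°) + (-50°) + 55° + 15° + 50° = 0°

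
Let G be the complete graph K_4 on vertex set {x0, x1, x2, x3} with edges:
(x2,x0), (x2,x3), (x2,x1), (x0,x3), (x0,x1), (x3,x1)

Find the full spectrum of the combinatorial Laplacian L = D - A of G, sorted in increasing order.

For the complete graph K_n, L = nI − J (J = all-ones matrix). J has eigenvalues n (once, eigenvector 𝟙) and 0 (multiplicity n−1), so L has eigenvalues 0 (once) and n (multiplicity n−1). Here n = 4: eigenvalue 0 once and 4 with multiplicity 3.
Laplacian eigenvalues (increasing order): [0.0, 4.0, 4.0, 4.0]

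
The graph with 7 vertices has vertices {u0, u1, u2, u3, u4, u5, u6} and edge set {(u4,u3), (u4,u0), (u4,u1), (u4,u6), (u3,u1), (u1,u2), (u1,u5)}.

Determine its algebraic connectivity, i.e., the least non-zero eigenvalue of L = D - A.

Degrees: deg(u0) = 1, deg(u1) = 4, deg(u2) = 1, deg(u3) = 2, deg(u4) = 4, deg(u5) = 1, deg(u6) = 1.
L = D − A with rows/columns ordered (u0, u1, u2, u3, u4, u5, u6):
  [ 1,  0,  0,  0, -1,  0,  0]
  [ 0,  4, -1, -1, -1, -1,  0]
  [ 0, -1,  1,  0,  0,  0,  0]
  [ 0, -1,  0,  2, -1,  0,  0]
  [-1, -1,  0, -1,  4,  0, -1]
  [ 0, -1,  0,  0,  0,  1,  0]
  [ 0,  0,  0,  0, -1,  0,  1]
Characteristic polynomial: det(λI − L) = λ(λ² − 6λ + 3)(λ − 1)²(λ² − 6λ + 7).
Roots: λ = 0; (λ² − 6λ + 3) = 0 ⇒ λ = 3 ± √6 ≈ 0.5505, 5.4495; (λ − 1) = 0 ⇒ λ = 1 (multiplicity 2); (λ² − 6λ + 7) = 0 ⇒ λ = 3 ± √2 ≈ 1.5858, 4.4142.
(Check: the roots sum (with multiplicity) to 14, matching trace L = Σdeg = 2·7 = 14.)
Laplacian eigenvalues: [0.0, 0.5505, 1.0, 1.0, 1.5858, 4.4142, 5.4495]. Algebraic connectivity (smallest non-zero eigenvalue) = 0.5505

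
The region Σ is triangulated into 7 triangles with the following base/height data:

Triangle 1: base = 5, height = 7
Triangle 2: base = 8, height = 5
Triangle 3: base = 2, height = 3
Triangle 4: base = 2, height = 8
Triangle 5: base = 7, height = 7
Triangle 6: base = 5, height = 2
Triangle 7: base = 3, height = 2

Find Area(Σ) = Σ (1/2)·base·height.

(1/2)×5×7 + (1/2)×8×5 + (1/2)×2×3 + (1/2)×2×8 + (1/2)×7×7 + (1/2)×5×2 + (1/2)×3×2 = 81.0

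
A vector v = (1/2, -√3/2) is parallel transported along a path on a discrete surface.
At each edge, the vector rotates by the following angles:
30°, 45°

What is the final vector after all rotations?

Total rotation: 30° + 45° = 75°. Final vector: (0.9659, 0.2588)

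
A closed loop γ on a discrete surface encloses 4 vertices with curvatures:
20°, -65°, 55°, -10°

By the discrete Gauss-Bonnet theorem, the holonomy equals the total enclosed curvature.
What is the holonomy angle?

Holonomy = total enclosed curvature = 20° + (-65°) + 55° + (-10°) = 0°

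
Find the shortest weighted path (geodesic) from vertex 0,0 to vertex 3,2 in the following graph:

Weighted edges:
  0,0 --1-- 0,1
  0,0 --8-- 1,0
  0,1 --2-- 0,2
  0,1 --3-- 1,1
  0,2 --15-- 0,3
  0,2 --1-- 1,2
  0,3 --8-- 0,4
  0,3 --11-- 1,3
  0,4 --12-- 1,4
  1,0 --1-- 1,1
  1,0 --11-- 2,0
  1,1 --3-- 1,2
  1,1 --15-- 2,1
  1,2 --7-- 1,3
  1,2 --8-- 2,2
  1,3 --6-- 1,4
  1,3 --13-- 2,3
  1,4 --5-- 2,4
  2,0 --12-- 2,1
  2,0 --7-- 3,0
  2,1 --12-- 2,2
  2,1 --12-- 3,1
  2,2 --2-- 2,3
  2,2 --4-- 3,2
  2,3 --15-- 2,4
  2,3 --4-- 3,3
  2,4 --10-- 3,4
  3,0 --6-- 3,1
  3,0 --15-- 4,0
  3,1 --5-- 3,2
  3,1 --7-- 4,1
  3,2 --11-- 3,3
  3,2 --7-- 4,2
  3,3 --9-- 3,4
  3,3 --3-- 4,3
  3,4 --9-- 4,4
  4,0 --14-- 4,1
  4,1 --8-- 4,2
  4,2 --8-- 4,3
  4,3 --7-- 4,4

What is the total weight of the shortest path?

Shortest path: 0,0 → 0,1 → 0,2 → 1,2 → 2,2 → 3,2, total weight = 16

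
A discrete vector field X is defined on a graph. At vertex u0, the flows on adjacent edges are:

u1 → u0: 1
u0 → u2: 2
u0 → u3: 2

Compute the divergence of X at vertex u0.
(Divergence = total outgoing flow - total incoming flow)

Divergence = sum of outgoing flows = (-1) + 2 + 2 = 3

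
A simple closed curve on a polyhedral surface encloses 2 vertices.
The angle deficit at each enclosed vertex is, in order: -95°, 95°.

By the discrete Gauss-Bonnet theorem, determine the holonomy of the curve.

Holonomy = total enclosed curvature = (-95°) + 95° = 0°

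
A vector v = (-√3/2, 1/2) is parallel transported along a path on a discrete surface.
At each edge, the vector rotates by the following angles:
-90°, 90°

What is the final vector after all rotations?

Total rotation: (-90°) + 90° = 0°. Final vector: (-0.8660, 0.5000)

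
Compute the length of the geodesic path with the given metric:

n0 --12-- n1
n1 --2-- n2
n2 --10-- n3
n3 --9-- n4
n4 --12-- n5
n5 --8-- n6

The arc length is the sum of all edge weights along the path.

Arc length = 12 + 2 + 10 + 9 + 12 + 8 = 53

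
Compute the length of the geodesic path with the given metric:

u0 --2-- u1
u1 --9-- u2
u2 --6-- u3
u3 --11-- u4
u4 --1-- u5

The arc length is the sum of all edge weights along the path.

Arc length = 2 + 9 + 6 + 11 + 1 = 29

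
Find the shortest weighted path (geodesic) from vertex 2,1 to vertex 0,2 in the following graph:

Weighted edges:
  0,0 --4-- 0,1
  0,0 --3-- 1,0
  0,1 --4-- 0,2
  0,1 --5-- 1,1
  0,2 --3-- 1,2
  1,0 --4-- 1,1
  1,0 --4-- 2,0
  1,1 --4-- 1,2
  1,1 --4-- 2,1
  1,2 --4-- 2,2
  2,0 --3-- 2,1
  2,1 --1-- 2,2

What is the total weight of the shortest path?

Shortest path: 2,1 → 2,2 → 1,2 → 0,2, total weight = 8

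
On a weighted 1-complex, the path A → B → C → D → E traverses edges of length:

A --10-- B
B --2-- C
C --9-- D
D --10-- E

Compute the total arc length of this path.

Arc length = 10 + 2 + 9 + 10 = 31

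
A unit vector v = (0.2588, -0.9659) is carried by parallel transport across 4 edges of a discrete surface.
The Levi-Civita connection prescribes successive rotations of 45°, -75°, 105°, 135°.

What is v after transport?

Total rotation: 45° + (-75°) + 105° + 135° = 210° ≡ -150° (mod 360°). Final vector: (-0.7071, 0.7071)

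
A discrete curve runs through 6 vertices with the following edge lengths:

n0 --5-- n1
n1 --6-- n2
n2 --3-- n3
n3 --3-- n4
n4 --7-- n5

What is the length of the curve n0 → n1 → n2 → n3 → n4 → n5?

Arc length = 5 + 6 + 3 + 3 + 7 = 24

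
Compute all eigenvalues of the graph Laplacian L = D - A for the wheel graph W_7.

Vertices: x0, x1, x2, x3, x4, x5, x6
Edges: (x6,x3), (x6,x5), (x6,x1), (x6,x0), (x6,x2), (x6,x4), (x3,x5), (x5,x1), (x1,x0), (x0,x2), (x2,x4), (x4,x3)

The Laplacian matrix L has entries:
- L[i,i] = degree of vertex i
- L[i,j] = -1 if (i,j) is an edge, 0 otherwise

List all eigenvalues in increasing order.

The wheel W_7 is the join K_1 ∨ C_6 (a hub joined to every vertex of a cycle of length 6). For a join G ∨ H (G on p vertices, H on q vertices) the Laplacian spectrum is 0, p+q, the eigenvalues of L(G) other than one 0 each shifted by +q, and the eigenvalues of L(H) other than one 0 each shifted by +p. With G = K_1 (p = 1, nothing left after dropping its 0) and H = C_6 (q = 6, eigenvalues 2 − 2cos(2πk/6), k = 0, …, 5; drop k = 0), the spectrum of W_7 is 0, 7, and 1 + (2 − 2cos(2πk/6)) = 3 − 2cos(2πk/6) for k = 1, …, 5:
k=1: 3 − 2cos(π/3) = 2.0; k=2: 3 − 2cos(2π/3) = 4.0; k=3: 3 − 2cos(π) = 5.0; k=4: 3 − 2cos(4π/3) = 4.0; k=5: 3 − 2cos(5π/3) = 2.0.
Laplacian eigenvalues (increasing order): [0.0, 2.0, 2.0, 4.0, 4.0, 5.0, 7.0]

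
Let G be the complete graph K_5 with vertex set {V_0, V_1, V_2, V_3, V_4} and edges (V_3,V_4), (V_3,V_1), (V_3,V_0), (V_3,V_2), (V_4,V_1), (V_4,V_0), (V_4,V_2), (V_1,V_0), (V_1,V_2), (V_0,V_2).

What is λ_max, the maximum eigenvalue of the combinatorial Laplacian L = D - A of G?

For the complete graph K_n, L = nI − J (J = all-ones matrix). J has eigenvalues n (once, eigenvector 𝟙) and 0 (multiplicity n−1), so L has eigenvalues 0 (once) and n (multiplicity n−1). Here n = 5: eigenvalue 0 once and 5 with multiplicity 4.
Laplacian eigenvalues: [0.0, 5.0, 5.0, 5.0, 5.0]. Largest eigenvalue (spectral radius) = 5.0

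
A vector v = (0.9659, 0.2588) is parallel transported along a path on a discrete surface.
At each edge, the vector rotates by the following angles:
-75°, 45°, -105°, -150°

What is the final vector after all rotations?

Total rotation: (-75°) + 45° + (-105°) + (-150°) = -285° ≡ 75° (mod 360°). Final vector: (0, 1)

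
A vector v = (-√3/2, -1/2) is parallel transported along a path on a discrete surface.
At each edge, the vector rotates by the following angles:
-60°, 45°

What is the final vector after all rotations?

Total rotation: (-60°) + 45° = -15°. Final vector: (-0.9659, -0.2588)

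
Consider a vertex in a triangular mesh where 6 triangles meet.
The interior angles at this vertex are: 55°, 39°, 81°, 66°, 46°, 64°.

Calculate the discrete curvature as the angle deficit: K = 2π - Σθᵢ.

Sum of angles = 351°. K = 360° - 351° = 9° = π/20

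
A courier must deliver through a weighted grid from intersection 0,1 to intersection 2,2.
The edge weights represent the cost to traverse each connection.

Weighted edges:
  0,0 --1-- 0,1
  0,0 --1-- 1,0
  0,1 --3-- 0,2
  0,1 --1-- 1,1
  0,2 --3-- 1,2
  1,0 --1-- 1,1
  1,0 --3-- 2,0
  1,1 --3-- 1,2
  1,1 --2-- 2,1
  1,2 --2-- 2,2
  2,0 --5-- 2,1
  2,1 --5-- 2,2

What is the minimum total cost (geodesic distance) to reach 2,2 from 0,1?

Shortest path: 0,1 → 1,1 → 1,2 → 2,2, total weight = 6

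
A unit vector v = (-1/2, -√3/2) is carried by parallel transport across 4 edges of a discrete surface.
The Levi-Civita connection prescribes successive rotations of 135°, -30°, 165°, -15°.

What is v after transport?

Total rotation: 135° + (-30°) + 165° + (-15°) = 255° ≡ -105° (mod 360°). Final vector: (-0.7071, 0.7071)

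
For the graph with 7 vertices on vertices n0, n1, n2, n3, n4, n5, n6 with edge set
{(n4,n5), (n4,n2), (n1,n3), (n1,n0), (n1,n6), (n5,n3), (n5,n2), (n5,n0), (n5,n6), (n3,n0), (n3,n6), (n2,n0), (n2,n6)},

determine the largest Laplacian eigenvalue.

Degrees: deg(n0) = 4, deg(n1) = 3, deg(n2) = 4, deg(n3) = 4, deg(n4) = 2, deg(n5) = 5, deg(n6) = 4.
L = D − A with rows/columns ordered (n0, n1, n2, n3, n4, n5, n6):
  [ 4, -1, -1, -1,  0, -1,  0]
  [-1,  3,  0, -1,  0,  0, -1]
  [-1,  0,  4,  0, -1, -1, -1]
  [-1, -1,  0,  4,  0, -1, -1]
  [ 0,  0, -1,  0,  2, -1,  0]
  [-1,  0, -1, -1, -1,  5, -1]
  [ 0, -1, -1, -1,  0, -1,  4]
Characteristic polynomial: det(λI − L) = λ(λ² − 6λ + 7)(λ² − 10λ + 23)(λ − 4)(λ − 6).
Roots: λ = 0; (λ² − 6λ + 7) = 0 ⇒ λ = 3 ± √2 ≈ 1.5858, 4.4142; (λ² − 10λ + 23) = 0 ⇒ λ = 5 ± √2 ≈ 3.5858, 6.4142; (λ − 4) = 0 ⇒ λ = 4; (λ − 6) = 0 ⇒ λ = 6.
(Check: the roots sum (with multiplicity) to 26, matching trace L = Σdeg = 2·13 = 26.)
Laplacian eigenvalues: [0.0, 1.5858, 3.5858, 4.0, 4.4142, 6.0, 6.4142]. Largest eigenvalue (spectral radius) = 6.4142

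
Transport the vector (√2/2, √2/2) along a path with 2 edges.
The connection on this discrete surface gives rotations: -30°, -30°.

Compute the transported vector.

Total rotation: (-30°) + (-30°) = -60°. Final vector: (0.9659, -0.2588)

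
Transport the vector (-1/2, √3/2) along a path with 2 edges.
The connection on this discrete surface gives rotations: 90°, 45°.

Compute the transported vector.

Total rotation: 90° + 45° = 135°. Final vector: (-0.2588, -0.9659)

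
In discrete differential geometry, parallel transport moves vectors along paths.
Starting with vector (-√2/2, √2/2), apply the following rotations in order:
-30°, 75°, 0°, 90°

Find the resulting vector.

Total rotation: (-30°) + 75° + 0° + 90° = 135°. Final vector: (0, -1)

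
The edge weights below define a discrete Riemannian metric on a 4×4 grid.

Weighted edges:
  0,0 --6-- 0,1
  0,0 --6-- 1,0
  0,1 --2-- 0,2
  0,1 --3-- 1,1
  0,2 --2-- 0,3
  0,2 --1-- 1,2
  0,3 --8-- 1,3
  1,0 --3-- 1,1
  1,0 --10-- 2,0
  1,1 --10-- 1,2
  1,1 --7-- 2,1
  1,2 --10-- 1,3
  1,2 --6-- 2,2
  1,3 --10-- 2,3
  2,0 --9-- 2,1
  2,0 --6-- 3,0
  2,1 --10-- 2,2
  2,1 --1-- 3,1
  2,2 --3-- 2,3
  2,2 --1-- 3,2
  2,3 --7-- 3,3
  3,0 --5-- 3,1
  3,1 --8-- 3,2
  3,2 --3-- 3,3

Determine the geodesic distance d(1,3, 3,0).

Shortest path: 1,3 → 2,3 → 2,2 → 3,2 → 3,1 → 3,0, total weight = 27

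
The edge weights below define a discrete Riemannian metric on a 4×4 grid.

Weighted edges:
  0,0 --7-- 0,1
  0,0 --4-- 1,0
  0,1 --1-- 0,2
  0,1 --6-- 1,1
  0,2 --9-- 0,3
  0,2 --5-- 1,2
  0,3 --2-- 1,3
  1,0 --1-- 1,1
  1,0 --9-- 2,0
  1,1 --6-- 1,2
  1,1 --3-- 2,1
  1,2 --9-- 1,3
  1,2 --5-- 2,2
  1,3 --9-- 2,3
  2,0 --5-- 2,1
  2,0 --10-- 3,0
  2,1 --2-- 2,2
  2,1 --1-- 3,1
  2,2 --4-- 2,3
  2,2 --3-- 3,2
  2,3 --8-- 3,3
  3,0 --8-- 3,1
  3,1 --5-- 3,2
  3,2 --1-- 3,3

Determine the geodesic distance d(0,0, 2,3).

Shortest path: 0,0 → 1,0 → 1,1 → 2,1 → 2,2 → 2,3, total weight = 14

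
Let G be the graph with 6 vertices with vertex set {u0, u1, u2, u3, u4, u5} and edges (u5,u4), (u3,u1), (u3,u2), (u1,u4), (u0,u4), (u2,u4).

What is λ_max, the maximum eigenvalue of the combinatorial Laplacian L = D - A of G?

Degrees: deg(u0) = 1, deg(u1) = 2, deg(u2) = 2, deg(u3) = 2, deg(u4) = 4, deg(u5) = 1.
L = D − A with rows/columns ordered (u0, u1, u2, u3, u4, u5):
  [ 1,  0,  0,  0, -1,  0]
  [ 0,  2,  0, -1, -1,  0]
  [ 0,  0,  2, -1, -1,  0]
  [ 0, -1, -1,  2,  0,  0]
  [-1, -1, -1,  0,  4, -1]
  [ 0,  0,  0,  0, -1,  1]
Characteristic polynomial: det(λI − L) = λ(λ² − 6λ + 4)(λ − 1)(λ − 2)(λ − 3).
Roots: λ = 0; (λ² − 6λ + 4) = 0 ⇒ λ = 3 ± √5 ≈ 0.7639, 5.2361; (λ − 1) = 0 ⇒ λ = 1; (λ − 2) = 0 ⇒ λ = 2; (λ − 3) = 0 ⇒ λ = 3.
(Check: the roots sum (with multiplicity) to 12, matching trace L = Σdeg = 2·6 = 12.)
Laplacian eigenvalues: [0.0, 0.7639, 1.0, 2.0, 3.0, 5.2361]. Largest eigenvalue (spectral radius) = 5.2361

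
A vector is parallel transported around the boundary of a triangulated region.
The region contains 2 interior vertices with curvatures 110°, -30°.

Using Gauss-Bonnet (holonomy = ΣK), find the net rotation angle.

Holonomy = total enclosed curvature = 110° + (-30°) = 80°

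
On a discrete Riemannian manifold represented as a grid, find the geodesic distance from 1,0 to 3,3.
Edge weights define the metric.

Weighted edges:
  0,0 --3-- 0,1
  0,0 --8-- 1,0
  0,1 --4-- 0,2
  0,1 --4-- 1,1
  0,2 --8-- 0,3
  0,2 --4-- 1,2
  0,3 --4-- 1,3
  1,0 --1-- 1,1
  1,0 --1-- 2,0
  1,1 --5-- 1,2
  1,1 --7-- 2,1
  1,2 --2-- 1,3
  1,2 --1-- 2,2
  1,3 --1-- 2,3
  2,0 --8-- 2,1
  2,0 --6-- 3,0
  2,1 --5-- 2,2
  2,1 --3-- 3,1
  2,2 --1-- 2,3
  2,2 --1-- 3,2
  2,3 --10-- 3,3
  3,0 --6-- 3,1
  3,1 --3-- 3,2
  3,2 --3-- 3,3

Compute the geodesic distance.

Shortest path: 1,0 → 1,1 → 1,2 → 2,2 → 3,2 → 3,3, total weight = 11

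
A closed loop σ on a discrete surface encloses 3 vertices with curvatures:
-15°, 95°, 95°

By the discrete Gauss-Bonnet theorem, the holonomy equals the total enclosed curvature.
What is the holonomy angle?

Holonomy = total enclosed curvature = (-15°) + 95° + 95° = 175°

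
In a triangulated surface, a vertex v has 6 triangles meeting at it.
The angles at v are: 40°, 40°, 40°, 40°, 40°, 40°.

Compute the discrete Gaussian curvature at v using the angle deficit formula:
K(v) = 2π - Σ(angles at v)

Sum of angles = 240°. K = 360° - 240° = 120°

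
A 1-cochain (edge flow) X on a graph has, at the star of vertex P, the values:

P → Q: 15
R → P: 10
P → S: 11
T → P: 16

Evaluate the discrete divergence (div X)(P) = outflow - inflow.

Divergence = sum of outgoing flows = 15 + (-10) + 11 + (-16) = 0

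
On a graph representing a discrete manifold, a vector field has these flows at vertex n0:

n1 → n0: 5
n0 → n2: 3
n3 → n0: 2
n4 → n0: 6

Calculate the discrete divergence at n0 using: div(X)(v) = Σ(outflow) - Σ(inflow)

Divergence = sum of outgoing flows = (-5) + 3 + (-2) + (-6) = -10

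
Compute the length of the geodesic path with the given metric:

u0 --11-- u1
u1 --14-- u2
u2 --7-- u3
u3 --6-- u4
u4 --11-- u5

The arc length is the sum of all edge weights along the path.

Arc length = 11 + 14 + 7 + 6 + 11 = 49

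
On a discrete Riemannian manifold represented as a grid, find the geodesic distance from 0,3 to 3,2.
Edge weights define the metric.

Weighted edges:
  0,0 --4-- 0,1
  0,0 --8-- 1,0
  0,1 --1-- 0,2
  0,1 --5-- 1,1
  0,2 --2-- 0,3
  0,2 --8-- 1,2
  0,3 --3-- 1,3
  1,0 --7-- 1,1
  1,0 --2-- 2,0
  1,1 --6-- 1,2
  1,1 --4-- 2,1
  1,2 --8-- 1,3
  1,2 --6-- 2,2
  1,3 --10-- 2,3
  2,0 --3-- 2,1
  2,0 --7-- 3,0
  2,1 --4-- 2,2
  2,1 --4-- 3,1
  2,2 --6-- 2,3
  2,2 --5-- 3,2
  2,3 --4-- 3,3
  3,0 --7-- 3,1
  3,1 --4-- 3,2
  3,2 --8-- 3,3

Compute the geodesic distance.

Shortest path: 0,3 → 0,2 → 0,1 → 1,1 → 2,1 → 3,1 → 3,2, total weight = 20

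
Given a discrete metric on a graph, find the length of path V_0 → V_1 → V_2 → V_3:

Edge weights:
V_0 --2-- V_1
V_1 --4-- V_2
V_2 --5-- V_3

Arc length = 2 + 4 + 5 = 11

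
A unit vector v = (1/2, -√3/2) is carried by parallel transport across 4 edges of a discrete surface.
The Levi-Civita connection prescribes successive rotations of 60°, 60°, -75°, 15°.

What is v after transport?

Total rotation: 60° + 60° + (-75°) + 15° = 60°. Final vector: (1, 0)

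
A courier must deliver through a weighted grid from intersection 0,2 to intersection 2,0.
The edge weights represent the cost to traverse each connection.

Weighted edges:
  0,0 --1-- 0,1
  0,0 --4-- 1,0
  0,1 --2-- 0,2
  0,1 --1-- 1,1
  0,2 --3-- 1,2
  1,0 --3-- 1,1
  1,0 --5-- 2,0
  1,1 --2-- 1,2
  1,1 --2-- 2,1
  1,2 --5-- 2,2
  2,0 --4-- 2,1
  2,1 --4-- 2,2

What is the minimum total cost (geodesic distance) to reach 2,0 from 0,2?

Shortest path: 0,2 → 0,1 → 1,1 → 2,1 → 2,0, total weight = 9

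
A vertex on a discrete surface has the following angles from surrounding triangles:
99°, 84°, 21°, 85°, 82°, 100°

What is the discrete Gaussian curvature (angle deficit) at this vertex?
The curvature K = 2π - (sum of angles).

Sum of angles = 471°. K = 360° - 471° = -111° = -37π/60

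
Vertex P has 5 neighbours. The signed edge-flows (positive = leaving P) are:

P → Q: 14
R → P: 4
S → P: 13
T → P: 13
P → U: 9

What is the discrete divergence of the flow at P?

Divergence = sum of outgoing flows = 14 + (-4) + (-13) + (-13) + 9 = -7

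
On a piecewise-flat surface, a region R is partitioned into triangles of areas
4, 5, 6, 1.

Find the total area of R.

4 + 5 + 6 + 1 = 16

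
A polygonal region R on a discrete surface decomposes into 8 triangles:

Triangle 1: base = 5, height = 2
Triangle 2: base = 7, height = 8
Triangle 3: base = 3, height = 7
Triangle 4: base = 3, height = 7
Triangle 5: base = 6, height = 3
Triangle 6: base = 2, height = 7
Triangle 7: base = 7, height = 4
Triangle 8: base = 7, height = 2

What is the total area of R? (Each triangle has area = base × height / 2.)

(1/2)×5×2 + (1/2)×7×8 + (1/2)×3×7 + (1/2)×3×7 + (1/2)×6×3 + (1/2)×2×7 + (1/2)×7×4 + (1/2)×7×2 = 91.0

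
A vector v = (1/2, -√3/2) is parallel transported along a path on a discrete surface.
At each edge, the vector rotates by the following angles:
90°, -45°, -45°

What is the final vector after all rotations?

Total rotation: 90° + (-45°) + (-45°) = 0°. Final vector: (0.5000, -0.8660)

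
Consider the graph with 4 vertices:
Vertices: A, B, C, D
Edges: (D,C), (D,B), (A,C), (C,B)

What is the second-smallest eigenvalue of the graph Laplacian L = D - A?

Degrees: deg(A) = 1, deg(B) = 2, deg(C) = 3, deg(D) = 2.
L = D − A with rows/columns ordered (A, B, C, D):
  [ 1,  0, -1,  0]
  [ 0,  2, -1, -1]
  [-1, -1,  3, -1]
  [ 0, -1, -1,  2]
Characteristic polynomial: det(λI − L) = λ(λ − 1)(λ − 3)(λ − 4).
Roots: λ = 0; (λ − 1) = 0 ⇒ λ = 1; (λ − 3) = 0 ⇒ λ = 3; (λ − 4) = 0 ⇒ λ = 4.
(Check: the roots sum (with multiplicity) to 8, matching trace L = Σdeg = 2·4 = 8.)
Laplacian eigenvalues: [0.0, 1.0, 3.0, 4.0]. Algebraic connectivity (smallest non-zero eigenvalue) = 1.0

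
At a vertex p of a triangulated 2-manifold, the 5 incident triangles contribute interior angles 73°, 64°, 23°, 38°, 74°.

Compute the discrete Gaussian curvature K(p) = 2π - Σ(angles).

Sum of angles = 272°. K = 360° - 272° = 88° = 22π/45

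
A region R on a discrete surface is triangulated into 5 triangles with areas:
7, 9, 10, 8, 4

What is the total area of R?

7 + 9 + 10 + 8 + 4 = 38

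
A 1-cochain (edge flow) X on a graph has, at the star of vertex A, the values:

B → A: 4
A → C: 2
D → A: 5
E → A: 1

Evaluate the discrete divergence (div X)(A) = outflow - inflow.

Divergence = sum of outgoing flows = (-4) + 2 + (-5) + (-1) = -8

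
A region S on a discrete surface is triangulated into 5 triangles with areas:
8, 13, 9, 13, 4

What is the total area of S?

8 + 13 + 9 + 13 + 4 = 47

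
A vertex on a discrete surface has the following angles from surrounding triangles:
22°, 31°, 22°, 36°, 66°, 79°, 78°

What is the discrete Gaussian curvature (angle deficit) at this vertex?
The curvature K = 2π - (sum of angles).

Sum of angles = 334°. K = 360° - 334° = 26° = 13π/90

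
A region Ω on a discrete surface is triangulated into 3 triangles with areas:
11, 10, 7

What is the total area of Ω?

11 + 10 + 7 = 28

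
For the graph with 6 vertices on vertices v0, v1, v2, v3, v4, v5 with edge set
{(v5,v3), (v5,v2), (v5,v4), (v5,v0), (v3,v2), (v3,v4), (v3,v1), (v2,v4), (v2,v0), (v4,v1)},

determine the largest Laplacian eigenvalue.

Degrees: deg(v0) = 2, deg(v1) = 2, deg(v2) = 4, deg(v3) = 4, deg(v4) = 4, deg(v5) = 4.
L = D − A with rows/columns ordered (v0, v1, v2, v3, v4, v5):
  [ 2,  0, -1,  0,  0, -1]
  [ 0,  2,  0, -1, -1,  0]
  [-1,  0,  4, -1, -1, -1]
  [ 0, -1, -1,  4, -1, -1]
  [ 0, -1, -1, -1,  4, -1]
  [-1,  0, -1, -1, -1,  4]
Characteristic polynomial: det(λI − L) = λ(λ² − 7λ + 8)(λ − 3)(λ − 5)².
Roots: λ = 0; (λ² − 7λ + 8) = 0 ⇒ λ = (7 ± √17)/2 ≈ 1.4384, 5.5616; (λ − 3) = 0 ⇒ λ = 3; (λ − 5) = 0 ⇒ λ = 5 (multiplicity 2).
(Check: the roots sum (with multiplicity) to 20, matching trace L = Σdeg = 2·10 = 20.)
Laplacian eigenvalues: [0.0, 1.4384, 3.0, 5.0, 5.0, 5.5616]. Largest eigenvalue (spectral radius) = 5.5616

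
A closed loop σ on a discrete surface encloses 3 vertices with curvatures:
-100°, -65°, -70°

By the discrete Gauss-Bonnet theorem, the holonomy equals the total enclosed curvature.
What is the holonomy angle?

Holonomy = total enclosed curvature = (-100°) + (-65°) + (-70°) = -235°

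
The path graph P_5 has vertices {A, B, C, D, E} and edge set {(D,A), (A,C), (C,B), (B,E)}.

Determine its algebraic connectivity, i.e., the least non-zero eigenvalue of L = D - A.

The path graph P_n has Laplacian eigenvalues λ_k = 2 − 2cos(kπ/n), k = 0, 1, …, n−1. Here n = 5:
k=0: 2 − 2cos(0) = 0.0; k=1: 2 − 2cos(π/5) = 0.382; k=2: 2 − 2cos(2π/5) = 1.382; k=3: 2 − 2cos(3π/5) = 2.618; k=4: 2 − 2cos(4π/5) = 3.618.
Laplacian eigenvalues: [0.0, 0.382, 1.382, 2.618, 3.618]. Algebraic connectivity (smallest non-zero eigenvalue) = 0.382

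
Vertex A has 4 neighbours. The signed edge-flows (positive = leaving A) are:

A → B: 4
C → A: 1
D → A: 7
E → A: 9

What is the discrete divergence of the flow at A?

Divergence = sum of outgoing flows = 4 + (-1) + (-7) + (-9) = -13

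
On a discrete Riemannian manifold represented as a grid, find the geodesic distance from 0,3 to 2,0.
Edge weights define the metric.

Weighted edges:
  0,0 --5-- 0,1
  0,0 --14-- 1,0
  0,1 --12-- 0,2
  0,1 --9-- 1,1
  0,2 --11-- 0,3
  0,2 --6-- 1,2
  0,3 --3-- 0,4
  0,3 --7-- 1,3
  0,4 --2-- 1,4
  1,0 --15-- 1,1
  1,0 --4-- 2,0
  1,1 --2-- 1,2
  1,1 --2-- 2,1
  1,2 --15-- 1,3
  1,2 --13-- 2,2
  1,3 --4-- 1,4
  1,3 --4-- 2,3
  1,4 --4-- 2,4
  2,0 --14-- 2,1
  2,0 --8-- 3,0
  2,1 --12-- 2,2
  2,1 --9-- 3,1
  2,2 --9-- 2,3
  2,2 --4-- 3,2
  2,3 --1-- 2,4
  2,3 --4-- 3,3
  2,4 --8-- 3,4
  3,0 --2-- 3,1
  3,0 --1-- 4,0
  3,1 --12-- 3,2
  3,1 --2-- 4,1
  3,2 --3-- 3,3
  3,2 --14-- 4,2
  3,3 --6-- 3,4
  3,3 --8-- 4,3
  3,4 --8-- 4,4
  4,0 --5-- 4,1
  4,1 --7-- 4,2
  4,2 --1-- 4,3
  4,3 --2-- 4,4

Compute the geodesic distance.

Shortest path: 0,3 → 0,2 → 1,2 → 1,1 → 2,1 → 2,0, total weight = 35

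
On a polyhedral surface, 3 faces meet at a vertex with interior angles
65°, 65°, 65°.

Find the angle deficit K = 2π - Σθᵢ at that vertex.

Sum of angles = 195°. K = 360° - 195° = 165°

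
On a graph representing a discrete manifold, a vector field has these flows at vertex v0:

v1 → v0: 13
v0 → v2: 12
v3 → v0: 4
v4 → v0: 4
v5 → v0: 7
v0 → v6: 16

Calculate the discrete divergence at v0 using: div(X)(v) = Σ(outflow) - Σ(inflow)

Divergence = sum of outgoing flows = (-13) + 12 + (-4) + (-4) + (-7) + 16 = 0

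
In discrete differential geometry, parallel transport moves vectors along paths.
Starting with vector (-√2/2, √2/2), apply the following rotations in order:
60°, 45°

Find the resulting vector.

Total rotation: 60° + 45° = 105°. Final vector: (-0.5000, -0.8660)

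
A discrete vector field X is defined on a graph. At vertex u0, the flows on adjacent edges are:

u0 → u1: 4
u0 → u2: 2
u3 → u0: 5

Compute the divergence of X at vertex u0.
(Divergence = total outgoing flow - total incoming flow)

Divergence = sum of outgoing flows = 4 + 2 + (-5) = 1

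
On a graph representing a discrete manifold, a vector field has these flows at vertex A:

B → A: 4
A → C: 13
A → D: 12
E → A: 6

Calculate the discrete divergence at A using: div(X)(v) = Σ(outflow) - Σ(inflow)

Divergence = sum of outgoing flows = (-4) + 13 + 12 + (-6) = 15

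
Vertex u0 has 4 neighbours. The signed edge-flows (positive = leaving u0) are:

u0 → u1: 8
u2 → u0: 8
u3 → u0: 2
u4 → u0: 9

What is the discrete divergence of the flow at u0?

Divergence = sum of outgoing flows = 8 + (-8) + (-2) + (-9) = -11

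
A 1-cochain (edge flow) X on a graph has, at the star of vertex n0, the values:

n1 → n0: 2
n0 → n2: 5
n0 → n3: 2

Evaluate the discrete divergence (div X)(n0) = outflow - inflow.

Divergence = sum of outgoing flows = (-2) + 5 + 2 = 5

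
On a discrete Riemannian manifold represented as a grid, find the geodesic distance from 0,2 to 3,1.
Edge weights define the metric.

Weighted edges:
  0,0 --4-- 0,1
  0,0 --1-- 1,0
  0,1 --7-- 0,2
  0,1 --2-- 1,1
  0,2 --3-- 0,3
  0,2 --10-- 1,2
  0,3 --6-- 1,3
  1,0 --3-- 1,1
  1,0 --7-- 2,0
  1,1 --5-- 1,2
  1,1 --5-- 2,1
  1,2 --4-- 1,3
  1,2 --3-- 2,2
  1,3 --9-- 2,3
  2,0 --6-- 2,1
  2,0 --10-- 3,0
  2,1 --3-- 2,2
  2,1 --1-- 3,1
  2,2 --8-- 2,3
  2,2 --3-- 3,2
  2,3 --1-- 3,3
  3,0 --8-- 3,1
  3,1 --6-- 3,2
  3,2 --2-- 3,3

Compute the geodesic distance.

Shortest path: 0,2 → 0,1 → 1,1 → 2,1 → 3,1, total weight = 15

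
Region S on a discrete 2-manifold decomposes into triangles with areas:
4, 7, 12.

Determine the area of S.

4 + 7 + 12 = 23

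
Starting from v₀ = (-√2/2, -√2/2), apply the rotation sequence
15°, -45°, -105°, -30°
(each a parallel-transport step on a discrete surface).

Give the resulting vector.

Total rotation: 15° + (-45°) + (-105°) + (-30°) = -165°. Final vector: (0.5000, 0.8660)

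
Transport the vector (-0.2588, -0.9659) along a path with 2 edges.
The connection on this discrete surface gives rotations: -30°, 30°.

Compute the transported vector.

Total rotation: (-30°) + 30° = 0°. Final vector: (-0.2588, -0.9659)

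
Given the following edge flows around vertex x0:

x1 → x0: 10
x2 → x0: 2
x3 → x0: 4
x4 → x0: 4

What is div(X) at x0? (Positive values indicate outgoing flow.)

Divergence = sum of outgoing flows = (-10) + (-2) + (-4) + (-4) = -20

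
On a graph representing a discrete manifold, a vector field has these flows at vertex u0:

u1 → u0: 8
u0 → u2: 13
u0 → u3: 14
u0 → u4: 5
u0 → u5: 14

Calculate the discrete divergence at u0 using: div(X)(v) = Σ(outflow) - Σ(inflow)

Divergence = sum of outgoing flows = (-8) + 13 + 14 + 5 + 14 = 38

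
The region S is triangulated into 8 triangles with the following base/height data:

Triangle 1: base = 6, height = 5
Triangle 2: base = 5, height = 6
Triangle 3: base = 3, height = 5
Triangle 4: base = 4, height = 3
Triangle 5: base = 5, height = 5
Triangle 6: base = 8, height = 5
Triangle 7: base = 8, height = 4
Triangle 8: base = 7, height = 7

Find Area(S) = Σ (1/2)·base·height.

(1/2)×6×5 + (1/2)×5×6 + (1/2)×3×5 + (1/2)×4×3 + (1/2)×5×5 + (1/2)×8×5 + (1/2)×8×4 + (1/2)×7×7 = 116.5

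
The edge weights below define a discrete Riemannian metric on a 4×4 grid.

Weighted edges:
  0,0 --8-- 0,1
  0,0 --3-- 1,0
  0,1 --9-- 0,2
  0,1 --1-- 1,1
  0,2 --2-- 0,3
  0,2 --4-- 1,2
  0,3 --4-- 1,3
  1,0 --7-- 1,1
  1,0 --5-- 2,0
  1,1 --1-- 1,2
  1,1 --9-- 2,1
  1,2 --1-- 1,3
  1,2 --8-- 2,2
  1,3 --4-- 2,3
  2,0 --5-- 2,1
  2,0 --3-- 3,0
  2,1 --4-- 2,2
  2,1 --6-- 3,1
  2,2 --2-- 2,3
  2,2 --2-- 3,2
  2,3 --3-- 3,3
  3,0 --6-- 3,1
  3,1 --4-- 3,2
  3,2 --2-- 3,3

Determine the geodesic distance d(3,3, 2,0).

Shortest path: 3,3 → 3,2 → 2,2 → 2,1 → 2,0, total weight = 13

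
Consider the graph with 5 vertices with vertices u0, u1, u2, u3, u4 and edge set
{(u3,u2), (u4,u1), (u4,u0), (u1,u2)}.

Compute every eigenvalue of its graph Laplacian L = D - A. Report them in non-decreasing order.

Degrees: deg(u0) = 1, deg(u1) = 2, deg(u2) = 2, deg(u3) = 1, deg(u4) = 2.
L = D − A with rows/columns ordered (u0, u1, u2, u3, u4):
  [ 1,  0,  0,  0, -1]
  [ 0,  2, -1,  0, -1]
  [ 0, -1,  2, -1,  0]
  [ 0,  0, -1,  1,  0]
  [-1, -1,  0,  0,  2]
Characteristic polynomial: det(λI − L) = λ(λ² − 3λ + 1)(λ² − 5λ + 5).
Roots: λ = 0; (λ² − 3λ + 1) = 0 ⇒ λ = (3 ± √5)/2 ≈ 0.382, 2.618; (λ² − 5λ + 5) = 0 ⇒ λ = (5 ± √5)/2 ≈ 1.382, 3.618.
(Check: the roots sum (with multiplicity) to 8, matching trace L = Σdeg = 2·4 = 8.)
Laplacian eigenvalues (increasing order): [0.0, 0.382, 1.382, 2.618, 3.618]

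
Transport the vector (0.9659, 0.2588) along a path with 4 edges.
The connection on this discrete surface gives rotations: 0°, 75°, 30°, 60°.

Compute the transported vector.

Total rotation: 0° + 75° + 30° + 60° = 165°. Final vector: (-1, 0)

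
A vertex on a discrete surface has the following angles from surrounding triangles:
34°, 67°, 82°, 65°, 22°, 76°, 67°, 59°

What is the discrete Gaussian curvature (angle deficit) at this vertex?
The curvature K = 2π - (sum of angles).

Sum of angles = 472°. K = 360° - 472° = -112° = -28π/45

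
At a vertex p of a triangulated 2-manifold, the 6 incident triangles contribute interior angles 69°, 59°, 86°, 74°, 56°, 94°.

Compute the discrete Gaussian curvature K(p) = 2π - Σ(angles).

Sum of angles = 438°. K = 360° - 438° = -78° = -13π/30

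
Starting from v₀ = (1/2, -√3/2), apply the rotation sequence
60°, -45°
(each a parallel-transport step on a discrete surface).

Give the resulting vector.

Total rotation: 60° + (-45°) = 15°. Final vector: (0.7071, -0.7071)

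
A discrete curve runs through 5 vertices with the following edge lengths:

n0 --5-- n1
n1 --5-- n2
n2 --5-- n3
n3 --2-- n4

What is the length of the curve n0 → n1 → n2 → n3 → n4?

Arc length = 5 + 5 + 5 + 2 = 17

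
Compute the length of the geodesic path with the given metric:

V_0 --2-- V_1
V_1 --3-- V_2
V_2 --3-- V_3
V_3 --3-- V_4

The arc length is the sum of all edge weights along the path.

Arc length = 2 + 3 + 3 + 3 = 11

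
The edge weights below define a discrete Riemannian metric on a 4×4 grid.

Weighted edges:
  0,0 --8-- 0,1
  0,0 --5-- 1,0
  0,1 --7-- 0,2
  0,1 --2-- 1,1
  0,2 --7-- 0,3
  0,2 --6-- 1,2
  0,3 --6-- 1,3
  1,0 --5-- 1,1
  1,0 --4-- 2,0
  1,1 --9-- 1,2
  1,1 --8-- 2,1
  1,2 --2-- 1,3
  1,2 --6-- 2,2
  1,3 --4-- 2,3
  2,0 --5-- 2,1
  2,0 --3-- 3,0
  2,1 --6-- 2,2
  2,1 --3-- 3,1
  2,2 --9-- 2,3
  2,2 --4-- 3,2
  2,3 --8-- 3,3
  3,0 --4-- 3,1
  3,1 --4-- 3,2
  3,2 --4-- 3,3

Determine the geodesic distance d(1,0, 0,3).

Shortest path: 1,0 → 1,1 → 0,1 → 0,2 → 0,3, total weight = 21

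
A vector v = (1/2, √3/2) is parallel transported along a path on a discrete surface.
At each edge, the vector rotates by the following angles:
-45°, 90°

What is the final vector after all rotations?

Total rotation: (-45°) + 90° = 45°. Final vector: (-0.2588, 0.9659)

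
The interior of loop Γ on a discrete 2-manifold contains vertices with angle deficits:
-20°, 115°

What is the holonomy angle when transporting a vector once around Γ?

Holonomy = total enclosed curvature = (-20°) + 115° = 95°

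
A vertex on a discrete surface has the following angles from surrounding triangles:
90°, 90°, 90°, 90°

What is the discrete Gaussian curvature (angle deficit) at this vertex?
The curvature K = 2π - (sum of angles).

Sum of angles = 360°. K = 360° - 360° = 0° = 0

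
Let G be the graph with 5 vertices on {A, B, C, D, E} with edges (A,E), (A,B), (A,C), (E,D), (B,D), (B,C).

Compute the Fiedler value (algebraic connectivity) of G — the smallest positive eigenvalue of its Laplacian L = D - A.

Degrees: deg(A) = 3, deg(B) = 3, deg(C) = 2, deg(D) = 2, deg(E) = 2.
L = D − A with rows/columns ordered (A, B, C, D, E):
  [ 3, -1, -1,  0, -1]
  [-1,  3, -1, -1,  0]
  [-1, -1,  2,  0,  0]
  [ 0, -1,  0,  2, -1]
  [-1,  0,  0, -1,  2]
Characteristic polynomial: det(λI − L) = λ(λ² − 5λ + 5)(λ² − 7λ + 11).
Roots: λ = 0; (λ² − 5λ + 5) = 0 ⇒ λ = (5 ± √5)/2 ≈ 1.382, 3.618; (λ² − 7λ + 11) = 0 ⇒ λ = (7 ± √5)/2 ≈ 2.382, 4.618.
(Check: the roots sum (with multiplicity) to 12, matching trace L = Σdeg = 2·6 = 12.)
Laplacian eigenvalues: [0.0, 1.382, 2.382, 3.618, 4.618]. Algebraic connectivity (smallest non-zero eigenvalue) = 1.382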